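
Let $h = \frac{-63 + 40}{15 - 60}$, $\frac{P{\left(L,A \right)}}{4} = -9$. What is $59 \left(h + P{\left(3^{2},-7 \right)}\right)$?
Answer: $- \frac{94223}{45} \approx -2093.8$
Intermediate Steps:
$P{\left(L,A \right)} = -36$ ($P{\left(L,A \right)} = 4 \left(-9\right) = -36$)
$h = \frac{23}{45}$ ($h = - \frac{23}{-45} = \left(-23\right) \left(- \frac{1}{45}\right) = \frac{23}{45} \approx 0.51111$)
$59 \left(h + P{\left(3^{2},-7 \right)}\right) = 59 \left(\frac{23}{45} - 36\right) = 59 \left(- \frac{1597}{45}\right) = - \frac{94223}{45}$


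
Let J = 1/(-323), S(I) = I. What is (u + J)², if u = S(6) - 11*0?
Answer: 3751969/104329 ≈ 35.963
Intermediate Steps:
J = -1/323 ≈ -0.0030960
u = 6 (u = 6 - 11*0 = 6 + 0 = 6)
(u + J)² = (6 - 1/323)² = (1937/323)² = 3751969/104329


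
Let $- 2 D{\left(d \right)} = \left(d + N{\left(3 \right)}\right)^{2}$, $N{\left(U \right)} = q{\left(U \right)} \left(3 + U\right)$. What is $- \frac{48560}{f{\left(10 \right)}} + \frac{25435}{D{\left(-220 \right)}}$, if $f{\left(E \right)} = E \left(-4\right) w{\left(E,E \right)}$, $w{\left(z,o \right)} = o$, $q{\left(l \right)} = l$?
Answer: $\frac{12256839}{102010} \approx 120.15$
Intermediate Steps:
$N{\left(U \right)} = U \left(3 + U\right)$
$D{\left(d \right)} = - \frac{\left(18 + d\right)^{2}}{2}$ ($D{\left(d \right)} = - \frac{\left(d + 3 \left(3 + 3\right)\right)^{2}}{2} = - \frac{\left(d + 3 \cdot 6\right)^{2}}{2} = - \frac{\left(d + 18\right)^{2}}{2} = - \frac{\left(18 + d\right)^{2}}{2}$)
$f{\left(E \right)} = - 4 E^{2}$ ($f{\left(E \right)} = E \left(-4\right) E = - 4 E E = - 4 E^{2}$)
$- \frac{48560}{f{\left(10 \right)}} + \frac{25435}{D{\left(-220 \right)}} = - \frac{48560}{\left(-4\right) 10^{2}} + \frac{25435}{\left(- \frac{1}{2}\right) \left(18 - 220\right)^{2}} = - \frac{48560}{\left(-4\right) 100} + \frac{25435}{\left(- \frac{1}{2}\right) \left(-202\right)^{2}} = - \frac{48560}{-400} + \frac{25435}{\left(- \frac{1}{2}\right) 40804} = \left(-48560\right) \left(- \frac{1}{400}\right) + \frac{25435}{-20402} = \frac{607}{5} + 25435 \left(- \frac{1}{20402}\right) = \frac{607}{5} - \frac{25435}{20402} = \frac{12256839}{102010}$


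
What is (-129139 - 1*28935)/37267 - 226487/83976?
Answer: -21714913253/3129533592 ≈ -6.9387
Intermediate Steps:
(-129139 - 1*28935)/37267 - 226487/83976 = (-129139 - 28935)*(1/37267) - 226487*1/83976 = -158074*1/37267 - 226487/83976 = -158074/37267 - 226487/83976 = -21714913253/3129533592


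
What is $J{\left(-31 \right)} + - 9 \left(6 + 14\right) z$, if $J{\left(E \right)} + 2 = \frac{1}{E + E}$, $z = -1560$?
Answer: $\frac{17409475}{62} \approx 2.808 \cdot 10^{5}$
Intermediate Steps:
$J{\left(E \right)} = -2 + \frac{1}{2 E}$ ($J{\left(E \right)} = -2 + \frac{1}{E + E} = -2 + \frac{1}{2 E}$)
$J{\left(-31 \right)} + - 9 \left(6 + 14\right) z = \left(-2 + \frac{1}{2 \left(-31\right)}\right) + - 9 \left(6 + 14\right) \left(-1560\right) = \left(-2 + \frac{1}{2} \left(- \frac{1}{31}\right)\right) + \left(-9\right) 20 \left(-1560\right) = \left(-2 - \frac{1}{62}\right) - -280800 = - \frac{125}{62} + 280800 = \frac{17409475}{62}$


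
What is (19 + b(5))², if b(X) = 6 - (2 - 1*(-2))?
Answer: 441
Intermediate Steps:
b(X) = 2 (b(X) = 6 - (2 + 2) = 6 - 1*4 = 6 - 4 = 2)
(19 + b(5))² = (19 + 2)² = 21² = 441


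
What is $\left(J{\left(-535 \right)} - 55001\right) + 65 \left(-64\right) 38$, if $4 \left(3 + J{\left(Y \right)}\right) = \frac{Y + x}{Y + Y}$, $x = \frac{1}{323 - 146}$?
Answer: $- \frac{80711910173}{378780} \approx -2.1308 \cdot 10^{5}$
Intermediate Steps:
$x = \frac{1}{177} \approx 0.0056497$
$J{\left(Y \right)} = -3 + \frac{\frac{1}{177} + Y}{8 Y}$ ($J{\left(Y \right)} = -3 + \frac{\left(Y + \frac{1}{177}\right) \frac{1}{Y + Y}}{4} = -3 + \frac{\left(\frac{1}{177} + Y\right) \frac{1}{2 Y}}{4} = -3 + \frac{\frac{1}{2} \frac{1}{Y} \left(\frac{1}{177} + Y\right)}{4} = -3 + \frac{\frac{1}{177} + Y}{8 Y}$)
$\left(J{\left(-535 \right)} - 55001\right) + 65 \left(-64\right) 38 = \left(\frac{1 - -2177985}{1416 \left(-535\right)} - 55001\right) + 65 \left(-64\right) 38 = \left(\frac{1}{1416} \left(- \frac{1}{535}\right) \left(1 + 2177985\right) - 55001\right) - 158080 = \left(\frac{1}{1416} \left(- \frac{1}{535}\right) 2177986 - 55001\right) - 158080 = \left(- \frac{1088993}{378780} - 55001\right) - 158080 = - \frac{20834367773}{378780} - 158080 = - \frac{80711910173}{378780}$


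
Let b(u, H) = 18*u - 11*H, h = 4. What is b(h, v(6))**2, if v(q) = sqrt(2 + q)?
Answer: 6152 - 3168*sqrt(2) ≈ 1671.8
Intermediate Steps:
b(u, H) = -11*H + 18*u
b(h, v(6))**2 = (-11*sqrt(2 + 6) + 18*4)**2 = (-22*sqrt(2) + 72)**2 = (72 - 22*sqrt(2))**2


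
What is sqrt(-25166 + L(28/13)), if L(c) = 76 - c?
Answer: I*sqrt(4240574)/13 ≈ 158.41*I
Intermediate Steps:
sqrt(-25166 + L(28/13)) = sqrt(-25166 + (76 - 28/13)) = sqrt(-25166 + 960/13) = sqrt(-326198/13) = I*sqrt(4240574)/13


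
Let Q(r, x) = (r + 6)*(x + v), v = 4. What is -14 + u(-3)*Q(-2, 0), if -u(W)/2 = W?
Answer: 82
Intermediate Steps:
u(W) = -2*W
Q(r, x) = (4 + x)*(6 + r) (Q(r, x) = (r + 6)*(x + 4) = (6 + r)*(4 + x) = (4 + x)*(6 + r))
-14 + u(-3)*Q(-2, 0) = -14 + (-2*(-3))*(24 + 4*(-2) + 6*0 - 2*0) = -14 + 6*(24 - 8 + 0 + 0) = -14 + 6*16 = -14 + 96 = 82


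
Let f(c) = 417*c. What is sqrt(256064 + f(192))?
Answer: 16*sqrt(1313) ≈ 579.77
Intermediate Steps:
sqrt(256064 + f(192)) = sqrt(256064 + 417*192) = sqrt(256064 + 80064) = sqrt(336128) = 16*sqrt(1313)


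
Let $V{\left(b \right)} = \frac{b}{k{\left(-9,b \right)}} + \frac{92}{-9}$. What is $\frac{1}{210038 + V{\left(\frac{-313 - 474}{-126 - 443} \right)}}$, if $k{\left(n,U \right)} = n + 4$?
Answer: $\frac{25605}{5377754167} \approx 4.7613 \cdot 10^{-6}$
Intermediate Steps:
$k{\left(n,U \right)} = 4 + n$
$V{\left(b \right)} = - \frac{92}{9} - \frac{b}{5}$ ($V{\left(b \right)} = \frac{b}{4 - 9} + \frac{92}{-9} = \frac{b}{-5} + 92 \left(- \frac{1}{9}\right) = b \left(- \frac{1}{5}\right) - \frac{92}{9} = - \frac{b}{5} - \frac{92}{9} = - \frac{92}{9} - \frac{b}{5}$)
$\frac{1}{210038 + V{\left(\frac{-313 - 474}{-126 - 443} \right)}} = \frac{1}{210038 - \left(\frac{92}{9} + \frac{\left(-313 - 474\right) \frac{1}{-126 - 443}}{5}\right)} = \frac{1}{210038 - \left(\frac{92}{9} + \frac{\left(-787\right) \frac{1}{-569}}{5}\right)} = \frac{1}{210038 - \left(\frac{92}{9} + \frac{\left(-787\right) \left(- \frac{1}{569}\right)}{5}\right)} = \frac{1}{210038 - \frac{268823}{25605}} = \frac{1}{\frac{5377754167}{25605}} = \frac{25605}{5377754167}$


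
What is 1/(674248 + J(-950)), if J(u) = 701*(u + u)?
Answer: -1/657652 ≈ -1.5206e-6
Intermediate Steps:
J(u) = 1402*u (J(u) = 701*(2*u) = 1402*u)
1/(674248 + J(-950)) = 1/(674248 + 1402*(-950)) = 1/(674248 - 1331900) = 1/(-657652) = -1/657652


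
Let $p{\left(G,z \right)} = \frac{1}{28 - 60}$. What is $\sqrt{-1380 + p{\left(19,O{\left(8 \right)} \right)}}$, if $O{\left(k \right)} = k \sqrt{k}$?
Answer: $\frac{i \sqrt{88322}}{8} \approx 37.149 i$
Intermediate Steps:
$O{\left(k \right)} = k^{\frac{3}{2}}$
$p{\left(G,z \right)} = - \frac{1}{32}$ ($p{\left(G,z \right)} = \frac{1}{-32} = - \frac{1}{32}$)
$\sqrt{-1380 + p{\left(19,O{\left(8 \right)} \right)}} = \sqrt{-1380 - \frac{1}{32}} = \sqrt{- \frac{44161}{32}} = \frac{i \sqrt{88322}}{8}$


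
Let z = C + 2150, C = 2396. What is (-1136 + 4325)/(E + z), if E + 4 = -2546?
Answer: 3189/1996 ≈ 1.5977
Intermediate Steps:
E = -2550 (E = -4 - 2546 = -2550)
z = 4546 (z = 2396 + 2150 = 4546)
(-1136 + 4325)/(E + z) = (-1136 + 4325)/(-2550 + 4546) = 3189/1996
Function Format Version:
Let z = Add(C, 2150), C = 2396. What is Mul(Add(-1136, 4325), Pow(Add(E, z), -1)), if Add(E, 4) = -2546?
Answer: Rational(3189, 1996) ≈ 1.5977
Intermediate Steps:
E = -2550 (E = Add(-4, -2546) = -2550)
z = 4546 (z = Add(2396, 2150) = 4546)
Mul(Add(-1136, 4325), Pow(Add(E, z), -1)) = Mul(Add(-1136, 4325), Pow(Add(-2550, 4546), -1)) = Mul(3189, Pow(1996, -1)) = Mul(3189, Rational(1, 1996)) = Rational(3189, 1996)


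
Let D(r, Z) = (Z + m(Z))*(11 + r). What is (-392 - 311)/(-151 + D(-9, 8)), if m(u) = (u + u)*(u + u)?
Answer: -703/377 ≈ -1.8647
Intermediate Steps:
m(u) = 4*u² (m(u) = (2*u)*(2*u) = 4*u²)
D(r, Z) = (11 + r)*(Z + 4*Z²) (D(r, Z) = (Z + 4*Z²)*(11 + r) = (11 + r)*(Z + 4*Z²))
(-392 - 311)/(-151 + D(-9, 8)) = (-392 - 311)/(-151 + 8*(11 - 9 + 44*8 + 4*8*(-9))) = -703/(-151 + 8*(11 - 9 + 352 - 288)) = -703/(-151 + 8*66) = -703/(-151 + 528) = -703/377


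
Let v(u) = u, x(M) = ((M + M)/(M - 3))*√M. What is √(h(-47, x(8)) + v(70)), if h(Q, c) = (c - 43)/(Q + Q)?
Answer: √(15564050 - 15040*√2)/470 ≈ 8.3882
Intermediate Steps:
x(M) = 2*M^(3/2)/(-3 + M) (x(M) = ((2*M)/(-3 + M))*√M = (2*M/(-3 + M))*√M = 2*M^(3/2)/(-3 + M))
h(Q, c) = (-43 + c)/(2*Q) (h(Q, c) = (-43 + c)/((2*Q)) = (-43 + c)*(1/(2*Q)) = (-43 + c)/(2*Q))
√(h(-47, x(8)) + v(70)) = √((½)*(-43 + 2*8^(3/2)/(-3 + 8))/(-47) + 70) = √((½)*(-1/47)*(-43 + 2*(16*√2)/5) + 70) = √((½)*(-1/47)*(-43 + 2*(16*√2)*(⅕)) + 70) = √((½)*(-1/47)*(-43 + 32*√2/5) + 70) = √((43/94 - 16*√2/235) + 70) = √(6623/94 - 16*√2/235)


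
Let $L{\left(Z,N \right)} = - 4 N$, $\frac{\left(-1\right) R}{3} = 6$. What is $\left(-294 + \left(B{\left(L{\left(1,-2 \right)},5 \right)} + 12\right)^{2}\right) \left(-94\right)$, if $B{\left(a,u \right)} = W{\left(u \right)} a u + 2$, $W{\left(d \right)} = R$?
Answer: $-46825348$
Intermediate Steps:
$R = -18$ ($R = \left(-3\right) 6 = -18$)
$W{\left(d \right)} = -18$
$B{\left(a,u \right)} = 2 - 18 a u$ ($B{\left(a,u \right)} = - 18 a u + 2 = 2 - 18 a u$)
$\left(-294 + \left(B{\left(L{\left(1,-2 \right)},5 \right)} + 12\right)^{2}\right) \left(-94\right) = \left(-294 + \left(\left(2 - 18 \left(\left(-4\right) \left(-2\right)\right) 5\right) + 12\right)^{2}\right) \left(-94\right) = \left(-294 + \left(\left(2 - 144 \cdot 5\right) + 12\right)^{2}\right) \left(-94\right) = \left(-294 + \left(\left(2 - 720\right) + 12\right)^{2}\right) \left(-94\right) = \left(-294 + \left(-718 + 12\right)^{2}\right) \left(-94\right) = \left(-294 + \left(-706\right)^{2}\right) \left(-94\right) = \left(-294 + 498436\right) \left(-94\right) = 498142 \left(-94\right) = -46825348$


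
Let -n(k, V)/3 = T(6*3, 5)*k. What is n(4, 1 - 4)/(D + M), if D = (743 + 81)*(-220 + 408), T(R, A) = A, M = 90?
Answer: -30/77501 ≈ -0.00038709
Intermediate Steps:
D = 154912 (D = 824*188 = 154912)
n(k, V) = -15*k
n(4, 1 - 4)/(D + M) = (-15*4)/(154912 + 90) = -60/155002 = -60*1/155002 = -30/77501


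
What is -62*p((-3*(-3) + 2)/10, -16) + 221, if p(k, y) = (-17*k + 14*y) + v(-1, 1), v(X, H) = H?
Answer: 76032/5 ≈ 15206.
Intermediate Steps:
p(k, y) = 1 - 17*k + 14*y (p(k, y) = (-17*k + 14*y) + 1 = 1 - 17*k + 14*y)
-62*p((-3*(-3) + 2)/10, -16) + 221 = -62*(1 - 17*(-3*(-3) + 2)/10 + 14*(-16)) + 221 = -62*(1 - 17*(9 + 2)/10 - 224) + 221 = -62*(1 - 187/10 - 224) + 221 = -62*(-2417/10) + 221 = 74927/5 + 221 = 76032/5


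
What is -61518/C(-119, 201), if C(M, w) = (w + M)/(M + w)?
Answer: -61518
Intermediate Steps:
C(M, w) = 1 (C(M, w) = (M + w)/(M + w) = 1)
-61518/C(-119, 201) = -61518/1 = -61518*1 = -61518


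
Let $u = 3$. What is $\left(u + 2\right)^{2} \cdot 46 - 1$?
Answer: $1149$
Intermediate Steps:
$\left(u + 2\right)^{2} \cdot 46 - 1 = \left(3 + 2\right)^{2} \cdot 46 - 1 = 5^{2} \cdot 46 - 1 = 25 \cdot 46 - 1 = 1150 - 1 = 1149$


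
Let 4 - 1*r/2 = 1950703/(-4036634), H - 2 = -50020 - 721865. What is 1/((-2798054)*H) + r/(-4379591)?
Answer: -5583695821228519093/2727297162769601149102522 ≈ -2.0473e-6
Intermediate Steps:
H = -771883 (H = 2 + (-50020 - 721865) = 2 - 771885 = -771883)
r = 18097239/2018317 (r = 8 - 3901406/(-4036634) = 8 - 3901406*(-1)/4036634 = 8 - 2*(-1950703/4036634) = 8 + 1950703/2018317 = 18097239/2018317 ≈ 8.9665)
1/((-2798054)*H) + r/(-4379591) = 1/(-2798054*(-771883)) + (18097239/2018317)/(-4379591) = -1/2798054*(-1/771883) + (18097239/2018317)*(-1/4379591) = 1/2159770315682 - 18097239/8839402968347 = -5583695821228519093/2727297162769601149102522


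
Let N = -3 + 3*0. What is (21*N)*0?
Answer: 0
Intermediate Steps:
N = -3 (N = -3 + 0 = -3)
(21*N)*0 = (21*(-3))*0 = -63*0 = 0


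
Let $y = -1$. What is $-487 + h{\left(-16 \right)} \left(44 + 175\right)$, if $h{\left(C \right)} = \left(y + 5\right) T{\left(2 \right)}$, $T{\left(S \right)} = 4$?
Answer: $3017$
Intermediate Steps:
$h{\left(C \right)} = 16$ ($h{\left(C \right)} = \left(-1 + 5\right) 4 = 4 \cdot 4 = 16$)
$-487 + h{\left(-16 \right)} \left(44 + 175\right) = -487 + 16 \left(44 + 175\right) = -487 + 16 \cdot 219 = -487 + 3504 = 3017$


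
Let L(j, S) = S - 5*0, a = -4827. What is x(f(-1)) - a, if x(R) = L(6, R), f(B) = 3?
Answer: 4830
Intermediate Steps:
L(j, S) = S (L(j, S) = S + 0 = S)
x(R) = R
x(f(-1)) - a = 3 - 1*(-4827) = 3 + 4827 = 4830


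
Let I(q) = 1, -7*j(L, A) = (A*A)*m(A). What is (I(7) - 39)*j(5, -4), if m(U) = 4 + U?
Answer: 0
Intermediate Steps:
j(L, A) = -A²*(4 + A)/7 (j(L, A) = -A*A*(4 + A)/7 = -A²*(4 + A)/7)
(I(7) - 39)*j(5, -4) = (1 - 39)*((⅐)*(-4)²*(-4 - 1*(-4))) = -38*16*(-4 + 4)/7 = -38*16*0/7 = -38*0 = 0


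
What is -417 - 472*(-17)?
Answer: 7607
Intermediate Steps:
-417 - 472*(-17) = -417 - 1*(-8024) = -417 + 8024 = 7607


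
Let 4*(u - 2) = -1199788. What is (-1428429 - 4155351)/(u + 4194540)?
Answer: -1116756/778919 ≈ -1.4337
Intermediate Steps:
u = -299945 (u = 2 + (¼)*(-1199788) = 2 - 299947 = -299945)
(-1428429 - 4155351)/(u + 4194540) = (-1428429 - 4155351)/(-299945 + 4194540) = -5583780/3894595 = -5583780*1/3894595 = -1116756/778919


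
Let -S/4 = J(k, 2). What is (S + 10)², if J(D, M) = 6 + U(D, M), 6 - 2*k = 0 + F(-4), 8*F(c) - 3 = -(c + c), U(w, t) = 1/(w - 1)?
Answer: 128164/441 ≈ 290.62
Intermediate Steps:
U(w, t) = 1/(-1 + w)
F(c) = 3/8 - c/4 (F(c) = 3/8 + (-(c + c))/8 = 3/8 + (-2*c)/8 = 3/8 - c/4)
k = 37/16 (k = 3 - (0 + (3/8 - ¼*(-4)))/2 = 3 - (0 + (3/8 + 1))/2 = 3 - (0 + 11/8)/2 = 3 - ½*11/8 = 3 - 11/16 = 37/16 ≈ 2.3125)
J(D, M) = 6 + 1/(-1 + D)
S = -568/21 (S = -4*(-5 + 6*(37/16))/(-1 + 37/16) = -4*(-5 + 111/8)/21/16 = -64*71/(21*8) = -4*142/21 = -568/21 ≈ -27.048)
(S + 10)² = (-568/21 + 10)² = (-358/21)² = 128164/441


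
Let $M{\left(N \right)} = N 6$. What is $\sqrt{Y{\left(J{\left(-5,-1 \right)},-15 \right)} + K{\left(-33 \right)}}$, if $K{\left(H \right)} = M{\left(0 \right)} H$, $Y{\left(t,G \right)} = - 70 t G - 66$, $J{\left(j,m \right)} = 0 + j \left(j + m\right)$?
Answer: $13 \sqrt{186} \approx 177.3$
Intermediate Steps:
$J{\left(j,m \right)} = j \left(j + m\right)$
$M{\left(N \right)} = 6 N$
$Y{\left(t,G \right)} = -66 - 70 G t$ ($Y{\left(t,G \right)} = - 70 G t - 66 = -66 - 70 G t$)
$K{\left(H \right)} = 0$ ($K{\left(H \right)} = 6 \cdot 0 H = 0 H = 0$)
$\sqrt{Y{\left(J{\left(-5,-1 \right)},-15 \right)} + K{\left(-33 \right)}} = \sqrt{\left(-66 - - 1050 \left(- 5 \left(-5 - 1\right)\right)\right) + 0} = \sqrt{\left(-66 - - 1050 \left(\left(-5\right) \left(-6\right)\right)\right) + 0} = \sqrt{\left(-66 - \left(-1050\right) 30\right) + 0} = \sqrt{\left(-66 + 31500\right) + 0} = \sqrt{31434 + 0} = \sqrt{31434} = 13 \sqrt{186}$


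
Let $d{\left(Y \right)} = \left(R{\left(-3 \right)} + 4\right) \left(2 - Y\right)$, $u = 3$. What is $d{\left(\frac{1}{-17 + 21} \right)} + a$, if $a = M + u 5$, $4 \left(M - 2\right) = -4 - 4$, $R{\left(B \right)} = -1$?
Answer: $\frac{81}{4} \approx 20.25$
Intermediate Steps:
$M = 0$ ($M = 2 + \frac{-4 - 4}{4} = 2 + \frac{1}{4} \left(-8\right) = 2 - 2 = 0$)
$d{\left(Y \right)} = 6 - 3 Y$ ($d{\left(Y \right)} = \left(-1 + 4\right) \left(2 - Y\right) = 3 \left(2 - Y\right) = 6 - 3 Y$)
$a = 15$ ($a = 0 + 3 \cdot 5 = 0 + 15 = 15$)
$d{\left(\frac{1}{-17 + 21} \right)} + a = \left(6 - \frac{3}{-17 + 21}\right) + 15 = \left(6 - \frac{3}{4}\right) + 15 = \frac{21}{4} + 15 = \frac{81}{4}$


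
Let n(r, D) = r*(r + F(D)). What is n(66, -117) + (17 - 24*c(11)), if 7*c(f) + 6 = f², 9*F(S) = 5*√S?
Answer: 27851/7 + 110*I*√13 ≈ 3978.7 + 396.61*I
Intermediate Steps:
F(S) = 5*√S/9 (F(S) = (5*√S)/9 = 5*√S/9)
n(r, D) = r*(r + 5*√D/9)
c(f) = -6/7 + f²/7
n(66, -117) + (17 - 24*c(11)) = (⅑)*66*(5*√(-117) + 9*66) + (17 - 24*(-6/7 + (⅐)*11²)) = (⅑)*66*(5*(3*I*√13) + 594) + (17 - 24*(-6/7 + (⅐)*121)) = (⅑)*66*(15*I*√13 + 594) + (17 - 24*(-6/7 + 121/7)) = (⅑)*66*(594 + 15*I*√13) + (17 - 24*115/7) = (4356 + 110*I*√13) + (17 - 2760/7) = (4356 + 110*I*√13) - 2641/7 = 27851/7 + 110*I*√13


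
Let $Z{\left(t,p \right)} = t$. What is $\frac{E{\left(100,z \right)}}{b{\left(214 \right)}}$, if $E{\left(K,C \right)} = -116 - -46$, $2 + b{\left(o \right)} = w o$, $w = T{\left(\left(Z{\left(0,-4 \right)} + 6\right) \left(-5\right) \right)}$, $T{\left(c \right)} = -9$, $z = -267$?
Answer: $\frac{35}{964} \approx 0.036307$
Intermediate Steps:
$w = -9$
$b{\left(o \right)} = -2 - 9 o$
$E{\left(K,C \right)} = -70$ ($E{\left(K,C \right)} = -116 + 46 = -70$)
$\frac{E{\left(100,z \right)}}{b{\left(214 \right)}} = - \frac{70}{-2 - 1926} = - \frac{70}{-1928} = \left(-70\right) \left(- \frac{1}{1928}\right) = \frac{35}{964}$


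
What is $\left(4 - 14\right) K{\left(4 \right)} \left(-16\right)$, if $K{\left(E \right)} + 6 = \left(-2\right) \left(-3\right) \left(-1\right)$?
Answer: $-1920$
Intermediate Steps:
$K{\left(E \right)} = -12$ ($K{\left(E \right)} = -6 + \left(-2\right) \left(-3\right) \left(-1\right) = -6 + 6 \left(-1\right) = -6 - 6 = -12$)
$\left(4 - 14\right) K{\left(4 \right)} \left(-16\right) = \left(4 - 14\right) \left(-12\right) \left(-16\right) = \left(-10\right) \left(-12\right) \left(-16\right) = 120 \left(-16\right) = -1920$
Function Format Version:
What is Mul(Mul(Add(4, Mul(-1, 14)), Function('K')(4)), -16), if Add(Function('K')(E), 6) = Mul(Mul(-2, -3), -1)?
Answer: -1920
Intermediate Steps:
Function('K')(E) = -12 (Function('K')(E) = Add(-6, Mul(Mul(-2, -3), -1)) = Add(-6, Mul(6, -1)) = Add(-6, -6) = -12)
Mul(Mul(Add(4, Mul(-1, 14)), Function('K')(4)), -16) = Mul(Mul(Add(4, Mul(-1, 14)), -12), -16) = Mul(Mul(Add(4, -14), -12), -16) = Mul(Mul(-10, -12), -16) = Mul(120, -16) = -1920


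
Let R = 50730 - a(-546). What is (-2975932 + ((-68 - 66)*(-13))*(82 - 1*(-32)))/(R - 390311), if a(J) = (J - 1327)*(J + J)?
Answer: 2777344/2384897 ≈ 1.1646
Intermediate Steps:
a(J) = 2*J*(-1327 + J) (a(J) = (-1327 + J)*(2*J) = 2*J*(-1327 + J))
R = -1994586 (R = 50730 - 2*(-546)*(-1327 - 546) = 50730 - 2*(-546)*(-1873) = 50730 - 1*2045316 = 50730 - 2045316 = -1994586)
(-2975932 + ((-68 - 66)*(-13))*(82 - 1*(-32)))/(R - 390311) = (-2975932 + ((-68 - 66)*(-13))*(82 - 1*(-32)))/(-1994586 - 390311) = (-2975932 + (-134*(-13))*(82 + 32))/(-2384897) = (-2975932 + 1742*114)*(-1/2384897) = (-2975932 + 198588)*(-1/2384897) = -2777344*(-1/2384897) = 2777344/2384897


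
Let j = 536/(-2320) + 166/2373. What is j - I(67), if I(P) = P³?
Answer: -206976184561/688170 ≈ -3.0076e+5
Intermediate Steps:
j = -110851/688170 (j = 536*(-1/2320) + 166*(1/2373) = -67/290 + 166/2373 = -110851/688170 ≈ -0.16108)
j - I(67) = -110851/688170 - 1*67³ = -110851/688170 - 1*300763 = -110851/688170 - 300763 = -206976184561/688170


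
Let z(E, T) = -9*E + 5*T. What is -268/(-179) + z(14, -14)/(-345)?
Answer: 127544/61755 ≈ 2.0653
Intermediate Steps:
-268/(-179) + z(14, -14)/(-345) = -268/(-179) + (-9*14 + 5*(-14))/(-345) = -268*(-1/179) + (-126 - 70)*(-1/345) = 268/179 - 196*(-1/345) = 268/179 + 196/345 = 127544/61755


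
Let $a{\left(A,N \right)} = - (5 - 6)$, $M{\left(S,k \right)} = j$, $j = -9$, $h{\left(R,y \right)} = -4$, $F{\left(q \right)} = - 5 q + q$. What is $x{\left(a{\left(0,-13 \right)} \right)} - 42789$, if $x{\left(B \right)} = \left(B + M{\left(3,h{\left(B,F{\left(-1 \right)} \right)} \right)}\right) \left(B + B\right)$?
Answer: $-42805$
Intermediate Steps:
$F{\left(q \right)} = - 4 q$
$M{\left(S,k \right)} = -9$
$a{\left(A,N \right)} = 1$ ($a{\left(A,N \right)} = - (5 - 6) = \left(-1\right) \left(-1\right) = 1$)
$x{\left(B \right)} = 2 B \left(-9 + B\right)$ ($x{\left(B \right)} = \left(B - 9\right) \left(B + B\right) = \left(-9 + B\right) 2 B = 2 B \left(-9 + B\right)$)
$x{\left(a{\left(0,-13 \right)} \right)} - 42789 = 2 \cdot 1 \left(-9 + 1\right) - 42789 = 2 \cdot 1 \left(-8\right) - 42789 = -16 - 42789 = -42805$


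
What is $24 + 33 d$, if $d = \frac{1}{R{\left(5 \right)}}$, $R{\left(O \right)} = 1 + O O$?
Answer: $\frac{657}{26} \approx 25.269$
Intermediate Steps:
$R{\left(O \right)} = 1 + O^{2}$
$d = \frac{1}{26}$ ($d = \frac{1}{1 + 5^{2}} = \frac{1}{1 + 25} = \frac{1}{26} \approx 0.038462$)
$24 + 33 d = 24 + 33 \cdot \frac{1}{26} = 24 + \frac{33}{26} = \frac{657}{26}$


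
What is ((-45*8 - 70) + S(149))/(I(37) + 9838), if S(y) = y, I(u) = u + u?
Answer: -281/9912 ≈ -0.028349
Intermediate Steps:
I(u) = 2*u
((-45*8 - 70) + S(149))/(I(37) + 9838) = ((-45*8 - 70) + 149)/(2*37 + 9838) = ((-360 - 70) + 149)/(74 + 9838) = (-430 + 149)/9912 = -281*1/9912 = -281/9912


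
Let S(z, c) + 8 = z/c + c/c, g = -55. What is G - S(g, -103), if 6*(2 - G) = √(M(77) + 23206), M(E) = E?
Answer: 872/103 - √2587/2 ≈ -16.965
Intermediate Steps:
S(z, c) = -7 + z/c (S(z, c) = -8 + (z/c + c/c) = -8 + (z/c + 1) = -8 + (1 + z/c) = -7 + z/c)
G = 2 - √2587/2 (G = 2 - √(77 + 23206)/6 = 2 - √2587/2 ≈ -23.431)
G - S(g, -103) = (2 - √2587/2) - (-7 - 55/(-103)) = (2 - √2587/2) - (-7 - 55*(-1/103)) = (2 - √2587/2) - (-7 + 55/103) = (2 - √2587/2) - 1*(-666/103) = (2 - √2587/2) + 666/103 = 872/103 - √2587/2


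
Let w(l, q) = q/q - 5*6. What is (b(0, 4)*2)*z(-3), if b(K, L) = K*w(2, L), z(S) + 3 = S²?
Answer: 0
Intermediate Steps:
w(l, q) = -29 (w(l, q) = 1 - 30 = -29)
z(S) = -3 + S²
b(K, L) = -29*K (b(K, L) = K*(-29) = -29*K)
(b(0, 4)*2)*z(-3) = (-29*0*2)*(-3 + (-3)²) = (0*2)*(-3 + 9) = 0*6 = 0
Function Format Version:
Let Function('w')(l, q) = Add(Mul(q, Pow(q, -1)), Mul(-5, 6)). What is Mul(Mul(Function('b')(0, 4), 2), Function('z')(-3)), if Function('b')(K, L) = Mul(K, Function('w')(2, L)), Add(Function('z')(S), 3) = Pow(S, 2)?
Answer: 0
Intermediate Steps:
Function('w')(l, q) = -29 (Function('w')(l, q) = Add(1, -30) = -29)
Function('z')(S) = Add(-3, Pow(S, 2))
Function('b')(K, L) = Mul(-29, K) (Function('b')(K, L) = Mul(K, -29) = Mul(-29, K))
Mul(Mul(Function('b')(0, 4), 2), Function('z')(-3)) = Mul(Mul(Mul(-29, 0), 2), Add(-3, Pow(-3, 2))) = Mul(Mul(0, 2), Add(-3, 9)) = Mul(0, 6) = 0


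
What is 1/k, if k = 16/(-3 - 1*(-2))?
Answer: -1/16 ≈ -0.062500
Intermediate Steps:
k = -16 (k = 16/(-3 + 2) = 16/(-1) = -1*16 = -16)
1/k = 1/(-16) = -1/16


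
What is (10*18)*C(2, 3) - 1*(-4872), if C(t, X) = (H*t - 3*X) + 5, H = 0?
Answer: 4152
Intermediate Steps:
C(t, X) = 5 - 3*X (C(t, X) = (0*t - 3*X) + 5 = (0 - 3*X) + 5 = -3*X + 5 = 5 - 3*X)
(10*18)*C(2, 3) - 1*(-4872) = (10*18)*(5 - 3*3) - 1*(-4872) = 180*(5 - 9) + 4872 = 180*(-4) + 4872 = -720 + 4872 = 4152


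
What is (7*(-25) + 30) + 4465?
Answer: 4320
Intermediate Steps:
(7*(-25) + 30) + 4465 = (-175 + 30) + 4465 = -145 + 4465 = 4320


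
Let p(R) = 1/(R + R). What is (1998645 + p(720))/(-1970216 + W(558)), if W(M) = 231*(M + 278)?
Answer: -2878048801/2559024000 ≈ -1.1247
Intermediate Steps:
W(M) = 64218 + 231*M (W(M) = 231*(278 + M) = 64218 + 231*M)
p(R) = 1/(2*R)
(1998645 + p(720))/(-1970216 + W(558)) = (1998645 + (½)/720)/(-1970216 + (64218 + 231*558)) = (1998645 + (½)*(1/720))/(-1970216 + (64218 + 128898)) = (1998645 + 1/1440)/(-1970216 + 193116) = (2878048801/1440)/(-1777100) = (2878048801/1440)*(-1/1777100) = -2878048801/2559024000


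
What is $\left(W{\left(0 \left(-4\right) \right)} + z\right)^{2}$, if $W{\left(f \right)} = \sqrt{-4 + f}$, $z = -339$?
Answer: $114917 - 1356 i \approx 1.1492 \cdot 10^{5} - 1356.0 i$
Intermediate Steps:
$\left(W{\left(0 \left(-4\right) \right)} + z\right)^{2} = \left(\sqrt{-4 + 0 \left(-4\right)} - 339\right)^{2} = \left(\sqrt{-4 + 0} - 339\right)^{2} = \left(\sqrt{-4} - 339\right)^{2} = \left(2 i - 339\right)^{2} = \left(-339 + 2 i\right)^{2}$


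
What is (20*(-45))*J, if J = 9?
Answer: -8100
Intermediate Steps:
(20*(-45))*J = (20*(-45))*9 = -900*9 = -8100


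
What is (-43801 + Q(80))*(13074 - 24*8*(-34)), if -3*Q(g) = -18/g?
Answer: -17171714637/20 ≈ -8.5859e+8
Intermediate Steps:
Q(g) = 6/g (Q(g) = -(-6)/g = 6/g)
(-43801 + Q(80))*(13074 - 24*8*(-34)) = (-43801 + 6/80)*(13074 - 24*8*(-34)) = (-43801 + 6*(1/80))*(13074 - 192*(-34)) = (-43801 + 3/40)*(13074 + 6528) = -1752037/40*19602 = -17171714637/20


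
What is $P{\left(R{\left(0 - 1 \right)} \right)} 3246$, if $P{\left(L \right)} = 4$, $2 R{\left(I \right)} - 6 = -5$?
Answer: $12984$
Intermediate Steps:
$R{\left(I \right)} = \frac{1}{2}$ ($R{\left(I \right)} = 3 + \frac{1}{2} \left(-5\right) = 3 - \frac{5}{2} = \frac{1}{2}$)
$P{\left(R{\left(0 - 1 \right)} \right)} 3246 = 4 \cdot 3246 = 12984$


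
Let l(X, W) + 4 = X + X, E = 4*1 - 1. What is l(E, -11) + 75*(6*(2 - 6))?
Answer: -1798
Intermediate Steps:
E = 3 (E = 4 - 1 = 3)
l(X, W) = -4 + 2*X (l(X, W) = -4 + (X + X) = -4 + 2*X)
l(E, -11) + 75*(6*(2 - 6)) = (-4 + 2*3) + 75*(6*(2 - 6)) = (-4 + 6) + 75*(6*(-4)) = 2 + 75*(-24) = 2 - 1800 = -1798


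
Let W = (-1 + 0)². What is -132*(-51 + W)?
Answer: 6600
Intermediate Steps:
W = 1 (W = (-1)² = 1)
-132*(-51 + W) = -132*(-51 + 1) = -132*(-50) = 6600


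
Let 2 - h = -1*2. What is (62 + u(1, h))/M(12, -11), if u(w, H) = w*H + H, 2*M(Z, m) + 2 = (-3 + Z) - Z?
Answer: -28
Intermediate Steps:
M(Z, m) = -5/2 (M(Z, m) = -1 + ((-3 + Z) - Z)/2 = -1 + (½)*(-3) = -1 - 3/2 = -5/2)
h = 4 (h = 2 - (-1)*2 = 2 - 1*(-2) = 2 + 2 = 4)
u(w, H) = H + H*w (u(w, H) = H*w + H = H + H*w)
(62 + u(1, h))/M(12, -11) = (62 + 4*(1 + 1))/(-5/2) = -2*(62 + 4*2)/5 = -2*(62 + 8)/5 = -⅖*70 = -28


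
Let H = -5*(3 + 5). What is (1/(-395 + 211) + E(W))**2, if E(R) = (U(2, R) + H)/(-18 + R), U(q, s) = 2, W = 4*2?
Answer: 12187081/846400 ≈ 14.399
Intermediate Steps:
W = 8
H = -40 (H = -5*8 = -40)
E(R) = -38/(-18 + R) (E(R) = (2 - 40)/(-18 + R) = -38/(-18 + R))
(1/(-395 + 211) + E(W))**2 = (1/(-395 + 211) - 38/(-18 + 8))**2 = (1/(-184) - 38/(-10))**2 = (-1/184 - 38*(-1/10))**2 = (-1/184 + 19/5)**2 = (3491/920)**2 = 12187081/846400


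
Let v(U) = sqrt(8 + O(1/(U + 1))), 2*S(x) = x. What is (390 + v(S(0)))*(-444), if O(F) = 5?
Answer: -173160 - 444*sqrt(13) ≈ -1.7476e+5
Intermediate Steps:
S(x) = x/2
v(U) = sqrt(13) (v(U) = sqrt(8 + 5) = sqrt(13))
(390 + v(S(0)))*(-444) = (390 + sqrt(13))*(-444) = -173160 - 444*sqrt(13)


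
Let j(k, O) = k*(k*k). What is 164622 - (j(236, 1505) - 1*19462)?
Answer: -12960172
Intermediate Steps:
j(k, O) = k³ (j(k, O) = k*k² = k³)
164622 - (j(236, 1505) - 1*19462) = 164622 - (236³ - 1*19462) = 164622 - (13144256 - 19462) = 164622 - 1*13124794 = 164622 - 13124794 = -12960172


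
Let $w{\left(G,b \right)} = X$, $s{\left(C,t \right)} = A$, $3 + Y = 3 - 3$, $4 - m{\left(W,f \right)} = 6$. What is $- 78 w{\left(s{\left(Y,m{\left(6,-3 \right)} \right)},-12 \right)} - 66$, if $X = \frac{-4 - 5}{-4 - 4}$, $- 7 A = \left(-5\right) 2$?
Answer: $- \frac{615}{4} \approx -153.75$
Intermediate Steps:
$m{\left(W,f \right)} = -2$ ($m{\left(W,f \right)} = 4 - 6 = -2$)
$A = \frac{10}{7}$ ($A = - \frac{\left(-5\right) 2}{7} = \left(- \frac{1}{7}\right) \left(-10\right) = \frac{10}{7} \approx 1.4286$)
$X = \frac{9}{8}$ ($X = - \frac{9}{-8} = \left(-9\right) \left(- \frac{1}{8}\right) = \frac{9}{8} \approx 1.125$)
$Y = -3$ ($Y = -3 + \left(3 - 3\right) = -3 + 0 = -3$)
$s{\left(C,t \right)} = \frac{10}{7}$
$w{\left(G,b \right)} = \frac{9}{8}$
$- 78 w{\left(s{\left(Y,m{\left(6,-3 \right)} \right)},-12 \right)} - 66 = \left(-78\right) \frac{9}{8} - 66 = - \frac{351}{4} - 66 = - \frac{615}{4}$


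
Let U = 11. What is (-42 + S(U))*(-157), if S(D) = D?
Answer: 4867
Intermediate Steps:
(-42 + S(U))*(-157) = (-42 + 11)*(-157) = -31*(-157) = 4867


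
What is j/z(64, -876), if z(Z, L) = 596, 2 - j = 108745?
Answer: -108743/596 ≈ -182.45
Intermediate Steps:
j = -108743 (j = 2 - 1*108745 = 2 - 108745 = -108743)
j/z(64, -876) = -108743/596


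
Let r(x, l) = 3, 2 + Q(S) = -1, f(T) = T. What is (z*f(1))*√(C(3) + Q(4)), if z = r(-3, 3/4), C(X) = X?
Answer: 0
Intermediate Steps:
Q(S) = -3 (Q(S) = -2 - 1 = -3)
z = 3
(z*f(1))*√(C(3) + Q(4)) = (3*1)*√(3 - 3) = 3*√0 = 3*0 = 0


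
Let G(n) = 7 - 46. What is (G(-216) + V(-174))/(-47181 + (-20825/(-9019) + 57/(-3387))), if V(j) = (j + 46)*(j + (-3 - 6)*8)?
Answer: -320227901499/480394880567 ≈ -0.66659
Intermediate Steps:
V(j) = (-72 + j)*(46 + j) (V(j) = (46 + j)*(j - 9*8) = (46 + j)*(j - 72) = (46 + j)*(-72 + j) = (-72 + j)*(46 + j))
G(n) = -39
(G(-216) + V(-174))/(-47181 + (-20825/(-9019) + 57/(-3387))) = (-39 + (-3312 + (-174)² - 26*(-174)))/(-47181 + (-20825/(-9019) + 57/(-3387))) = (-39 + (-3312 + 30276 + 4524))/(-47181 + (-20825*(-1/9019) + 57*(-1/3387))) = (-39 + 31488)/(-47181 + (20825/9019 - 19/1129)) = 31449/(-47181 + 23340064/10182451) = 31449/(-480394880567/10182451) = 31449*(-10182451/480394880567) = -320227901499/480394880567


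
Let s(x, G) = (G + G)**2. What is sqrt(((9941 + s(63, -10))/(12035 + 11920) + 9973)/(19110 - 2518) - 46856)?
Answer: 9*I*sqrt(158650690178297365)/16560890 ≈ 216.46*I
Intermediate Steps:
s(x, G) = 4*G**2 (s(x, G) = (2*G)**2 = 4*G**2)
sqrt(((9941 + s(63, -10))/(12035 + 11920) + 9973)/(19110 - 2518) - 46856) = sqrt(((9941 + 4*(-10)**2)/(12035 + 11920) + 9973)/(19110 - 2518) - 46856) = sqrt(((9941 + 4*100)/23955 + 9973)/16592 - 46856) = sqrt(((9941 + 400)*(1/23955) + 9973)*(1/16592) - 46856) = sqrt((10341*(1/23955) + 9973)*(1/16592) - 46856) = sqrt((3447/7985 + 9973)*(1/16592) - 46856) = sqrt((79637852/7985)*(1/16592) - 46856) = sqrt(19909463/33121780 - 46856) = sqrt(-1551934214217/33121780) = 9*I*sqrt(158650690178297365)/16560890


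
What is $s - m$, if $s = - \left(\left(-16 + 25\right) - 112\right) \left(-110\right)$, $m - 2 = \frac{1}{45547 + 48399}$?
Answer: $- \frac{1064596073}{93946} \approx -11332.0$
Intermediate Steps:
$m = \frac{187893}{93946}$ ($m = 2 + \frac{1}{45547 + 48399} = 2 + \frac{1}{93946} = \frac{187893}{93946} \approx 2.0$)
$s = -11330$ ($s = - \left(9 - 112\right) \left(-110\right) = - \left(-103\right) \left(-110\right) = \left(-1\right) 11330 = -11330$)
$s - m = -11330 - \frac{187893}{93946} = - \frac{1064596073}{93946}$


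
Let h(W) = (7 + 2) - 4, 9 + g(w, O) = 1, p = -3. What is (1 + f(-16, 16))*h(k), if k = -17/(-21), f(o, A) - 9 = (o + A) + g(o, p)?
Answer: 10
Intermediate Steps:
g(w, O) = -8 (g(w, O) = -9 + 1 = -8)
f(o, A) = 1 + A + o (f(o, A) = 9 + ((o + A) - 8) = 9 + ((A + o) - 8) = 9 + (-8 + A + o) = 1 + A + o)
k = 17/21 (k = -17*(-1/21) = 17/21 ≈ 0.80952)
h(W) = 5 (h(W) = 9 - 4 = 5)
(1 + f(-16, 16))*h(k) = (1 + (1 + 16 - 16))*5 = (1 + 1)*5 = 2*5 = 10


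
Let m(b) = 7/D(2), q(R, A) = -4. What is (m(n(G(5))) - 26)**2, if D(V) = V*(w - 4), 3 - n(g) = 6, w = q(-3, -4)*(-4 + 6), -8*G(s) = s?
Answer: 398161/576 ≈ 691.25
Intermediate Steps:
G(s) = -s/8
w = -8 (w = -4*(-4 + 6) = -4*2 = -8)
n(g) = -3 (n(g) = 3 - 1*6 = 3 - 6 = -3)
D(V) = -12*V (D(V) = V*(-8 - 4) = V*(-12) = -12*V)
m(b) = -7/24 (m(b) = 7/((-12*2)) = 7/(-24) = 7*(-1/24) = -7/24)
(m(n(G(5))) - 26)**2 = (-7/24 - 26)**2 = (-631/24)**2 = 398161/576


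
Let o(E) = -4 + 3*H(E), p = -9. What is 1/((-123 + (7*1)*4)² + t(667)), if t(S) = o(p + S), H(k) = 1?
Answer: 1/9024 ≈ 0.00011082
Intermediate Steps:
o(E) = -1 (o(E) = -4 + 3*1 = -4 + 3 = -1)
t(S) = -1
1/((-123 + (7*1)*4)² + t(667)) = 1/((-123 + (7*1)*4)² - 1) = 1/((-123 + 7*4)² - 1) = 1/((-123 + 28)² - 1) = 1/((-95)² - 1) = 1/(9025 - 1) = 1/9024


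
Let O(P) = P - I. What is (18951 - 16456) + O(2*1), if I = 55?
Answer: 2442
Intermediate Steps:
O(P) = -55 + P (O(P) = P - 1*55 = P - 55 = -55 + P)
(18951 - 16456) + O(2*1) = (18951 - 16456) + (-55 + 2*1) = 2495 + (-55 + 2) = 2495 - 53 = 2442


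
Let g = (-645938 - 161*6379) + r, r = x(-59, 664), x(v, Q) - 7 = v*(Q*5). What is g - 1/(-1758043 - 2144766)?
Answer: -7293686543469/3902809 ≈ -1.8688e+6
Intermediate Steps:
x(v, Q) = 7 + 5*Q*v (x(v, Q) = 7 + v*(Q*5) = 7 + v*(5*Q) = 7 + 5*Q*v)
r = -195873 (r = 7 + 5*664*(-59) = 7 - 195880 = -195873)
g = -1868830 (g = (-645938 - 161*6379) - 195873 = (-645938 - 1027019) - 195873 = -1672957 - 195873 = -1868830)
g - 1/(-1758043 - 2144766) = -1868830 - 1/(-1758043 - 2144766) = -1868830 - 1/(-3902809) = -1868830 - 1*(-1/3902809) = -1868830 + 1/3902809 = -7293686543469/3902809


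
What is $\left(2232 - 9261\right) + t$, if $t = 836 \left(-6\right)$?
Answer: $-12045$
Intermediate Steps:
$t = -5016$
$\left(2232 - 9261\right) + t = \left(2232 - 9261\right) - 5016 = -7029 - 5016 = -12045$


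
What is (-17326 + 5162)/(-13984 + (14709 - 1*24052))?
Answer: 12164/23327 ≈ 0.52146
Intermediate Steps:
(-17326 + 5162)/(-13984 + (14709 - 1*24052)) = -12164/(-13984 + (14709 - 24052)) = -12164/(-13984 - 9343) = -12164/(-23327) = -12164*(-1/23327) = 12164/23327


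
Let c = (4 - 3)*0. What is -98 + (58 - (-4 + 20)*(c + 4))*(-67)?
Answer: 304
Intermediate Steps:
c = 0 (c = 1*0 = 0)
-98 + (58 - (-4 + 20)*(c + 4))*(-67) = -98 + (58 - (-4 + 20)*(0 + 4))*(-67) = -98 + (58 - 16*4)*(-67) = -98 + (58 - 1*64)*(-67) = -98 + (58 - 64)*(-67) = -98 - 6*(-67) = -98 + 402 = 304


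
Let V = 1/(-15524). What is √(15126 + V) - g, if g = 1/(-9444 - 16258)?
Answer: 1/25702 + √911320985263/7762 ≈ 122.99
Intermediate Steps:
g = -1/25702 (g = 1/(-25702) = -1/25702 ≈ -3.8907e-5)
V = -1/15524 ≈ -6.4416e-5
√(15126 + V) - g = √(15126 - 1/15524) - 1*(-1/25702) = √(234816023/15524) + 1/25702 = √911320985263/7762 + 1/25702 = 1/25702 + √911320985263/7762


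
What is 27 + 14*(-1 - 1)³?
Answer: -85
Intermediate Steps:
27 + 14*(-1 - 1)³ = 27 + 14*(-2)³ = 27 + 14*(-8) = 27 - 112 = -85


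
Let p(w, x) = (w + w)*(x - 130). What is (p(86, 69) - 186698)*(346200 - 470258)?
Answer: 24462997020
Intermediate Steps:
p(w, x) = 2*w*(-130 + x) (p(w, x) = (2*w)*(-130 + x) = 2*w*(-130 + x))
(p(86, 69) - 186698)*(346200 - 470258) = (2*86*(-130 + 69) - 186698)*(346200 - 470258) = (2*86*(-61) - 186698)*(-124058) = (-10492 - 186698)*(-124058) = -197190*(-124058) = 24462997020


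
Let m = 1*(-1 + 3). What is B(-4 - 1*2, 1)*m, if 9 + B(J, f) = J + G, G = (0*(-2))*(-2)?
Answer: -30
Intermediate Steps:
G = 0 (G = 0*(-2) = 0)
B(J, f) = -9 + J (B(J, f) = -9 + (J + 0) = -9 + J)
m = 2 (m = 1*2 = 2)
B(-4 - 1*2, 1)*m = (-9 + (-4 - 1*2))*2 = (-9 + (-4 - 2))*2 = (-9 - 6)*2 = -15*2 = -30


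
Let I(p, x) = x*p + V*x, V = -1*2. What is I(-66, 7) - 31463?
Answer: -31939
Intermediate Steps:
V = -2
I(p, x) = -2*x + p*x (I(p, x) = x*p - 2*x = p*x - 2*x = -2*x + p*x)
I(-66, 7) - 31463 = 7*(-2 - 66) - 31463 = 7*(-68) - 31463 = -476 - 31463 = -31939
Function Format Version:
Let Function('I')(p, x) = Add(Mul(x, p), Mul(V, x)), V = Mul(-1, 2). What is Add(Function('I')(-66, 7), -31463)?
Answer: -31939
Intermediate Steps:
V = -2
Function('I')(p, x) = Add(Mul(-2, x), Mul(p, x)) (Function('I')(p, x) = Add(Mul(x, p), Mul(-2, x)) = Add(Mul(p, x), Mul(-2, x)) = Add(Mul(-2, x), Mul(p, x)))
Add(Function('I')(-66, 7), -31463) = Add(Mul(7, Add(-2, -66)), -31463) = Add(Mul(7, -68), -31463) = Add(-476, -31463) = -31939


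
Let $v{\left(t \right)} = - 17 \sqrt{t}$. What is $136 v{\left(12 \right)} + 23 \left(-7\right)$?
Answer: $-161 - 4624 \sqrt{3} \approx -8170.0$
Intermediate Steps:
$136 v{\left(12 \right)} + 23 \left(-7\right) = 136 \left(- 17 \sqrt{12}\right) + 23 \left(-7\right) = 136 \left(- 17 \cdot 2 \sqrt{3}\right) - 161 = 136 \left(- 34 \sqrt{3}\right) - 161 = - 4624 \sqrt{3} - 161 = -161 - 4624 \sqrt{3}$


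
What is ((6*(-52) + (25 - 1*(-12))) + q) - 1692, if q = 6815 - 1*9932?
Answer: -5084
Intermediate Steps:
q = -3117 (q = 6815 - 9932 = -3117)
((6*(-52) + (25 - 1*(-12))) + q) - 1692 = ((6*(-52) + (25 - 1*(-12))) - 3117) - 1692 = ((-312 + (25 + 12)) - 3117) - 1692 = ((-312 + 37) - 3117) - 1692 = (-275 - 3117) - 1692 = -3392 - 1692 = -5084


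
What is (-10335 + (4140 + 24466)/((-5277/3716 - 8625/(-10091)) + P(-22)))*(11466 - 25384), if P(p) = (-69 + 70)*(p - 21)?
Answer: 249913545936209998/1633620415 ≈ 1.5298e+8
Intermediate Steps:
P(p) = -21 + p (P(p) = 1*(-21 + p) = -21 + p)
(-10335 + (4140 + 24466)/((-5277/3716 - 8625/(-10091)) + P(-22)))*(11466 - 25384) = (-10335 + (4140 + 24466)/((-5277/3716 - 8625/(-10091)) + (-21 - 22)))*(11466 - 25384) = (-10335 + 28606/((-5277*1/3716 - 8625*(-1/10091)) - 43))*(-13918) = (-10335 + 28606/((-5277/3716 + 8625/10091) - 43))*(-13918) = (-10335 + 28606/(-21199707/37498156 - 43))*(-13918) = (-10335 + 28606/(-1633620415/37498156))*(-13918) = (-10335 + 28606*(-37498156/1633620415))*(-13918) = (-10335 - 1072672250536/1633620415)*(-13918) = -17956139239561/1633620415*(-13918) = 249913545936209998/1633620415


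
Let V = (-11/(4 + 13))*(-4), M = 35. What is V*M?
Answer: 1540/17 ≈ 90.588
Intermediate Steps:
V = 44/17 (V = (-11/17)*(-4) = ((1/17)*(-11))*(-4) = -11/17*(-4) = 44/17 ≈ 2.5882)
V*M = (44/17)*35 = 1540/17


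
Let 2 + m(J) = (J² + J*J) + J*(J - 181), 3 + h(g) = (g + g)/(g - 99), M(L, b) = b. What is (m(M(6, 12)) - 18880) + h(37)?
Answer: -639412/31 ≈ -20626.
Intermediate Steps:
h(g) = -3 + 2*g/(-99 + g) (h(g) = -3 + (g + g)/(g - 99) = -3 + (2*g)/(-99 + g) = -3 + 2*g/(-99 + g))
m(J) = -2 + 2*J² + J*(-181 + J) (m(J) = -2 + ((J² + J*J) + J*(J - 181)) = -2 + ((J² + J²) + J*(-181 + J)) = -2 + (2*J² + J*(-181 + J)) = -2 + 2*J² + J*(-181 + J))
(m(M(6, 12)) - 18880) + h(37) = ((-2 - 181*12 + 3*12²) - 18880) + (297 - 1*37)/(-99 + 37) = ((-2 - 2172 + 3*144) - 18880) + (297 - 37)/(-62) = ((-2 - 2172 + 432) - 18880) - 1/62*260 = (-1742 - 18880) - 130/31 = -20622 - 130/31 = -639412/31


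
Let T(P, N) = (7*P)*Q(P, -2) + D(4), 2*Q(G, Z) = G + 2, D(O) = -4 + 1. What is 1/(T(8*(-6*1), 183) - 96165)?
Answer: -1/88440 ≈ -1.1307e-5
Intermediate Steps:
D(O) = -3
Q(G, Z) = 1 + G/2 (Q(G, Z) = (G + 2)/2 = (2 + G)/2 = 1 + G/2)
T(P, N) = -3 + 7*P*(1 + P/2) (T(P, N) = (7*P)*(1 + P/2) - 3 = 7*P*(1 + P/2) - 3 = -3 + 7*P*(1 + P/2))
1/(T(8*(-6*1), 183) - 96165) = 1/((-3 + 7*(8*(-6*1))*(2 + 8*(-6*1))/2) - 96165) = 1/((-3 + 7*(8*(-6))*(2 + 8*(-6))/2) - 96165) = 1/((-3 + (7/2)*(-48)*(2 - 48)) - 96165) = 1/((-3 + (7/2)*(-48)*(-46)) - 96165) = 1/((-3 + 7728) - 96165) = 1/(7725 - 96165) = 1/(-88440) = -1/88440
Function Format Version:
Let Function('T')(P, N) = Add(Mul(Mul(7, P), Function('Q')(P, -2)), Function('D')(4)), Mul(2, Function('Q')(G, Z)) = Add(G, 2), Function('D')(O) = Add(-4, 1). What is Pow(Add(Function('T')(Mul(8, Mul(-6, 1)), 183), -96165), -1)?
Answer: Rational(-1, 88440) ≈ -1.1307e-5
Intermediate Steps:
Function('D')(O) = -3
Function('Q')(G, Z) = Add(1, Mul(Rational(1, 2), G)) (Function('Q')(G, Z) = Mul(Rational(1, 2), Add(G, 2)) = Mul(Rational(1, 2), Add(2, G)) = Add(1, Mul(Rational(1, 2), G)))
Function('T')(P, N) = Add(-3, Mul(7, P, Add(1, Mul(Rational(1, 2), P)))) (Function('T')(P, N) = Add(Mul(Mul(7, P), Add(1, Mul(Rational(1, 2), P))), -3) = Add(Mul(7, P, Add(1, Mul(Rational(1, 2), P))), -3) = Add(-3, Mul(7, P, Add(1, Mul(Rational(1, 2), P)))))
Pow(Add(Function('T')(Mul(8, Mul(-6, 1)), 183), -96165), -1) = Pow(Add(Add(-3, Mul(Rational(7, 2), Mul(8, Mul(-6, 1)), Add(2, Mul(8, Mul(-6, 1))))), -96165), -1) = Pow(Add(Add(-3, Mul(Rational(7, 2), Mul(8, -6), Add(2, Mul(8, -6)))), -96165), -1) = Pow(Add(Add(-3, Mul(Rational(7, 2), -48, Add(2, -48))), -96165), -1) = Pow(Add(Add(-3, Mul(Rational(7, 2), -48, -46)), -96165), -1) = Pow(Add(Add(-3, 7728), -96165), -1) = Pow(Add(7725, -96165), -1) = Pow(-88440, -1) = Rational(-1, 88440)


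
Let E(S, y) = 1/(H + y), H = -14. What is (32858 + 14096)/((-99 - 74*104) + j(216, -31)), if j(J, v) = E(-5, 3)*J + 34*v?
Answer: -516494/97555 ≈ -5.2944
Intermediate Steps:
E(S, y) = 1/(-14 + y)
j(J, v) = 34*v - J/11 (j(J, v) = J/(-14 + 3) + 34*v = J/(-11) + 34*v = -J/11 + 34*v = 34*v - J/11)
(32858 + 14096)/((-99 - 74*104) + j(216, -31)) = (32858 + 14096)/((-99 - 74*104) + (34*(-31) - 1/11*216)) = 46954/((-99 - 7696) + (-1054 - 216/11)) = 46954/(-7795 - 11810/11) = 46954/(-97555/11) = 46954*(-11/97555) = -516494/97555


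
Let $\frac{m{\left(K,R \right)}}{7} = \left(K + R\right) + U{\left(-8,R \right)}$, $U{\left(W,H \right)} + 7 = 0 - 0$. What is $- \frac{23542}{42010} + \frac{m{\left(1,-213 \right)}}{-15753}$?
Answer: $- \frac{51075966}{110297255} \approx -0.46308$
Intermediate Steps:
$U{\left(W,H \right)} = -7$ ($U{\left(W,H \right)} = -7 + \left(0 - 0\right) = -7 + \left(0 + 0\right) = -7 + 0 = -7$)
$m{\left(K,R \right)} = -49 + 7 K + 7 R$ ($m{\left(K,R \right)} = 7 \left(\left(K + R\right) - 7\right) = 7 \left(-7 + K + R\right) = -49 + 7 K + 7 R$)
$- \frac{23542}{42010} + \frac{m{\left(1,-213 \right)}}{-15753} = - \frac{23542}{42010} + \frac{-49 + 7 \cdot 1 + 7 \left(-213\right)}{-15753} = \left(-23542\right) \frac{1}{42010} + \left(-49 + 7 - 1491\right) \left(- \frac{1}{15753}\right) = - \frac{11771}{21005} - - \frac{511}{5251} = - \frac{11771}{21005} + \frac{511}{5251} = - \frac{51075966}{110297255}$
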